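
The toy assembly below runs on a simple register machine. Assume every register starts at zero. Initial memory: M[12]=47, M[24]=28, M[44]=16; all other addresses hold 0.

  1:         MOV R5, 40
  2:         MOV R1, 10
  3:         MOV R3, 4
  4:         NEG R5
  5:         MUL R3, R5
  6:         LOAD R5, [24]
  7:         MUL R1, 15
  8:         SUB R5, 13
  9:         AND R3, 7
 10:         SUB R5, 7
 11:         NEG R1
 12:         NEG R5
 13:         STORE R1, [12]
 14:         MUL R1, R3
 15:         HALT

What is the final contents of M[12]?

after MOV R5, 40: R5=40
after MOV R1, 10: R1=10
after MOV R3, 4: R3=4
after NEG R5: R5=-(40)=-40
after MUL R3, R5: R3=4*(-40)=-160
after LOAD R5, [24]: R5=M[24]=28
after MUL R1, 15: R1=10*15=150
after SUB R5, 13: R5=28-13=15
after AND R3, 7: R3=(-160)&7=0
after SUB R5, 7: R5=15-7=8
after NEG R1: R1=-(150)=-150
after NEG R5: R5=-(8)=-8
STORE R1, [12] → M[12]=-150
after MUL R1, R3: R1=(-150)*0=0
halt.

-150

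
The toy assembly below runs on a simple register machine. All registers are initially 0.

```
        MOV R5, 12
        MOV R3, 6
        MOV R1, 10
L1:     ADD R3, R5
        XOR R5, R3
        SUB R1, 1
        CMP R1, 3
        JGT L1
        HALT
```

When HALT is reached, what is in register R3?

1610

after MOV R5, 12: R5=12
after MOV R3, 6: R3=6
after MOV R1, 10: R1=10
after ADD R3, R5: R3=6+12=18
after XOR R5, R3: R5=12^18=30
after SUB R1, 1: R1=10-1=9
CMP R1, 3  (cmp 9,3)
JGT L1: taken
after ADD R3, R5: R3=18+30=48
after XOR R5, R3: R5=30^48=46
after SUB R1, 1: R1=9-1=8
CMP R1, 3  (cmp 8,3)
JGT L1: taken
after ADD R3, R5: R3=48+46=94
after XOR R5, R3: R5=46^94=112
after SUB R1, 1: R1=8-1=7
CMP R1, 3  (cmp 7,3)
JGT L1: taken
after ADD R3, R5: R3=94+112=206
after XOR R5, R3: R5=112^206=190
after SUB R1, 1: R1=7-1=6
CMP R1, 3  (cmp 6,3)
JGT L1: taken
after ADD R3, R5: R3=206+190=396
after XOR R5, R3: R5=190^396=306
after SUB R1, 1: R1=6-1=5
CMP R1, 3  (cmp 5,3)
JGT L1: taken
after ADD R3, R5: R3=396+306=702
after XOR R5, R3: R5=306^702=908
after SUB R1, 1: R1=5-1=4
CMP R1, 3  (cmp 4,3)
JGT L1: taken
after ADD R3, R5: R3=702+908=1610
after XOR R5, R3: R5=908^1610=1478
after SUB R1, 1: R1=4-1=3
CMP R1, 3  (cmp 3,3)
JGT L1: not taken
halt.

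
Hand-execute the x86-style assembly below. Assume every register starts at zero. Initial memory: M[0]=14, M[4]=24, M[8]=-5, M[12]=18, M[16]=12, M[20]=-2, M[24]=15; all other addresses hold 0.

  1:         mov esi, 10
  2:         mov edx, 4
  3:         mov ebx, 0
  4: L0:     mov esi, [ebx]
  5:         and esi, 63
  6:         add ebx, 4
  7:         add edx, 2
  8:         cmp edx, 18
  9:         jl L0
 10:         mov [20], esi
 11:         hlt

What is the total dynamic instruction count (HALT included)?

47

after mov esi, 10: esi=10
after mov edx, 4: edx=4
after mov ebx, 0: ebx=0
after mov esi, [ebx]: esi=M[0]=14
after and esi, 63: esi=14&63=14
after add ebx, 4: ebx=0+4=4
after add edx, 2: edx=4+2=6
cmp edx, 18  (cmp 6,18)
jl L0: taken
after mov esi, [ebx]: esi=M[4]=24
after and esi, 63: esi=24&63=24
after add ebx, 4: ebx=4+4=8
after add edx, 2: edx=6+2=8
cmp edx, 18  (cmp 8,18)
jl L0: taken
after mov esi, [ebx]: esi=M[8]=-5
after and esi, 63: esi=(-5)&63=59
after add ebx, 4: ebx=8+4=12
after add edx, 2: edx=8+2=10
cmp edx, 18  (cmp 10,18)
jl L0: taken
after mov esi, [ebx]: esi=M[12]=18
after and esi, 63: esi=18&63=18
after add ebx, 4: ebx=12+4=16
after add edx, 2: edx=10+2=12
cmp edx, 18  (cmp 12,18)
jl L0: taken
after mov esi, [ebx]: esi=M[16]=12
after and esi, 63: esi=12&63=12
after add ebx, 4: ebx=16+4=20
after add edx, 2: edx=12+2=14
cmp edx, 18  (cmp 14,18)
jl L0: taken
after mov esi, [ebx]: esi=M[20]=-2
after and esi, 63: esi=(-2)&63=62
after add ebx, 4: ebx=20+4=24
after add edx, 2: edx=14+2=16
cmp edx, 18  (cmp 16,18)
jl L0: taken
after mov esi, [ebx]: esi=M[24]=15
after and esi, 63: esi=15&63=15
after add ebx, 4: ebx=24+4=28
after add edx, 2: edx=16+2=18
cmp edx, 18  (cmp 18,18)
jl L0: not taken
mov [20], esi → M[20]=15
halt.
Total executed instructions: 47.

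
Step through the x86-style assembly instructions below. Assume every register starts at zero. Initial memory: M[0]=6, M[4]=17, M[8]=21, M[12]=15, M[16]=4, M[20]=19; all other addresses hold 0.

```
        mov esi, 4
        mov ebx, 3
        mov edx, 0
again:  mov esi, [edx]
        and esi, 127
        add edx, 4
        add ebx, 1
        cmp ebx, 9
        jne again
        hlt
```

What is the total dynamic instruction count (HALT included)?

40

mov esi, 4 → esi=4
mov ebx, 3 → ebx=3
mov edx, 0 → edx=0
mov esi, [edx] → esi=M[0]=6
and esi, 127 → esi=6&127=6
add edx, 4 → edx=0+4=4
add ebx, 1 → ebx=3+1=4
cmp ebx, 9  (cmp 4,9)
jne again: taken
mov esi, [edx] → esi=M[4]=17
and esi, 127 → esi=17&127=17
add edx, 4 → edx=4+4=8
add ebx, 1 → ebx=4+1=5
cmp ebx, 9  (cmp 5,9)
jne again: taken
mov esi, [edx] → esi=M[8]=21
and esi, 127 → esi=21&127=21
add edx, 4 → edx=8+4=12
add ebx, 1 → ebx=5+1=6
cmp ebx, 9  (cmp 6,9)
jne again: taken
mov esi, [edx] → esi=M[12]=15
and esi, 127 → esi=15&127=15
add edx, 4 → edx=12+4=16
add ebx, 1 → ebx=6+1=7
cmp ebx, 9  (cmp 7,9)
jne again: taken
mov esi, [edx] → esi=M[16]=4
and esi, 127 → esi=4&127=4
add edx, 4 → edx=16+4=20
add ebx, 1 → ebx=7+1=8
cmp ebx, 9  (cmp 8,9)
jne again: taken
mov esi, [edx] → esi=M[20]=19
and esi, 127 → esi=19&127=19
add edx, 4 → edx=20+4=24
add ebx, 1 → ebx=8+1=9
cmp ebx, 9  (cmp 9,9)
jne again: not taken
halt.
Total executed instructions: 40.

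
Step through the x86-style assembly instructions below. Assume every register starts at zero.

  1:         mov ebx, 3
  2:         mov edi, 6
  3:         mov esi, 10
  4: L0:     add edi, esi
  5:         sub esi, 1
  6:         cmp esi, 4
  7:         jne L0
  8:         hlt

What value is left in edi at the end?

after mov ebx, 3: ebx=3
after mov edi, 6: edi=6
after mov esi, 10: esi=10
after add edi, esi: edi=6+10=16
after sub esi, 1: esi=10-1=9
cmp esi, 4  (cmp 9,4)
jne L0: taken
after add edi, esi: edi=16+9=25
after sub esi, 1: esi=9-1=8
cmp esi, 4  (cmp 8,4)
jne L0: taken
after add edi, esi: edi=25+8=33
after sub esi, 1: esi=8-1=7
cmp esi, 4  (cmp 7,4)
jne L0: taken
after add edi, esi: edi=33+7=40
after sub esi, 1: esi=7-1=6
cmp esi, 4  (cmp 6,4)
jne L0: taken
after add edi, esi: edi=40+6=46
after sub esi, 1: esi=6-1=5
cmp esi, 4  (cmp 5,4)
jne L0: taken
after add edi, esi: edi=46+5=51
after sub esi, 1: esi=5-1=4
cmp esi, 4  (cmp 4,4)
jne L0: not taken
halt.

51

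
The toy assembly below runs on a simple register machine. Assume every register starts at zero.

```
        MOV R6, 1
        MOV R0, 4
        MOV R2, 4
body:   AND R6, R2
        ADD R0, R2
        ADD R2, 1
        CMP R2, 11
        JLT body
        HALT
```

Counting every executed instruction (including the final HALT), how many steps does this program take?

after MOV R6, 1: R6=1
after MOV R0, 4: R0=4
after MOV R2, 4: R2=4
after AND R6, R2: R6=1&4=0
after ADD R0, R2: R0=4+4=8
after ADD R2, 1: R2=4+1=5
CMP R2, 11  (cmp 5,11)
JLT body: taken
after AND R6, R2: R6=0&5=0
after ADD R0, R2: R0=8+5=13
after ADD R2, 1: R2=5+1=6
CMP R2, 11  (cmp 6,11)
JLT body: taken
after AND R6, R2: R6=0&6=0
after ADD R0, R2: R0=13+6=19
after ADD R2, 1: R2=6+1=7
CMP R2, 11  (cmp 7,11)
JLT body: taken
after AND R6, R2: R6=0&7=0
after ADD R0, R2: R0=19+7=26
after ADD R2, 1: R2=7+1=8
CMP R2, 11  (cmp 8,11)
JLT body: taken
after AND R6, R2: R6=0&8=0
after ADD R0, R2: R0=26+8=34
after ADD R2, 1: R2=8+1=9
CMP R2, 11  (cmp 9,11)
JLT body: taken
after AND R6, R2: R6=0&9=0
after ADD R0, R2: R0=34+9=43
after ADD R2, 1: R2=9+1=10
CMP R2, 11  (cmp 10,11)
JLT body: taken
after AND R6, R2: R6=0&10=0
after ADD R0, R2: R0=43+10=53
after ADD R2, 1: R2=10+1=11
CMP R2, 11  (cmp 11,11)
JLT body: not taken
halt.
Total executed instructions: 39.

39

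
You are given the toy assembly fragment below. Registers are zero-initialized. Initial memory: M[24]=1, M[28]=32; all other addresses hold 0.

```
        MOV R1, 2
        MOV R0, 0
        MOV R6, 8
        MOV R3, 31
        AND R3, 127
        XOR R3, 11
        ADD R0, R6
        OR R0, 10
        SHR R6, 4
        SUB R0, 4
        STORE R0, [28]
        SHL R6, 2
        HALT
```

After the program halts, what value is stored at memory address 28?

6

MOV R1, 2 → R1=2
MOV R0, 0 → R0=0
MOV R6, 8 → R6=8
MOV R3, 31 → R3=31
AND R3, 127 → R3=31&127=31
XOR R3, 11 → R3=31^11=20
ADD R0, R6 → R0=0+8=8
OR R0, 10 → R0=8|10=10
SHR R6, 4 → R6=8>>4=0
SUB R0, 4 → R0=10-4=6
STORE R0, [28] → M[28]=6
SHL R6, 2 → R6=0<<2=0
halt.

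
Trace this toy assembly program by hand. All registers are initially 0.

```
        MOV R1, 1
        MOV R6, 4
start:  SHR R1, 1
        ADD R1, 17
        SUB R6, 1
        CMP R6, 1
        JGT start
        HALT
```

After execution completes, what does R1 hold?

MOV R1, 1 → R1=1
MOV R6, 4 → R6=4
SHR R1, 1 → R1=1>>1=0
ADD R1, 17 → R1=0+17=17
SUB R6, 1 → R6=4-1=3
CMP R6, 1  (cmp 3,1)
JGT start: taken
SHR R1, 1 → R1=17>>1=8
ADD R1, 17 → R1=8+17=25
SUB R6, 1 → R6=3-1=2
CMP R6, 1  (cmp 2,1)
JGT start: taken
SHR R1, 1 → R1=25>>1=12
ADD R1, 17 → R1=12+17=29
SUB R6, 1 → R6=2-1=1
CMP R6, 1  (cmp 1,1)
JGT start: not taken
halt.

29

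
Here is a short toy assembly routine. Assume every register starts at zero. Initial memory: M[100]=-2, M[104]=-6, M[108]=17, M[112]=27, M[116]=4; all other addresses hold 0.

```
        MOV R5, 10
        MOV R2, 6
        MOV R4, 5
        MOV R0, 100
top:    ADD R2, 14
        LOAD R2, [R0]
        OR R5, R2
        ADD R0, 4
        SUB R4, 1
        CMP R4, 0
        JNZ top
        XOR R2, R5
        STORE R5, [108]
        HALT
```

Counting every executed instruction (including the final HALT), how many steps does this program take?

MOV R5, 10 → R5=10
MOV R2, 6 → R2=6
MOV R4, 5 → R4=5
MOV R0, 100 → R0=100
ADD R2, 14 → R2=6+14=20
LOAD R2, [R0] → R2=M[100]=-2
OR R5, R2 → R5=10|(-2)=-2
ADD R0, 4 → R0=100+4=104
SUB R4, 1 → R4=5-1=4
CMP R4, 0  (cmp 4,0)
JNZ top: taken
ADD R2, 14 → R2=(-2)+14=12
LOAD R2, [R0] → R2=M[104]=-6
OR R5, R2 → R5=(-2)|(-6)=-2
ADD R0, 4 → R0=104+4=108
SUB R4, 1 → R4=4-1=3
CMP R4, 0  (cmp 3,0)
JNZ top: taken
ADD R2, 14 → R2=(-6)+14=8
LOAD R2, [R0] → R2=M[108]=17
OR R5, R2 → R5=(-2)|17=-1
ADD R0, 4 → R0=108+4=112
SUB R4, 1 → R4=3-1=2
CMP R4, 0  (cmp 2,0)
JNZ top: taken
ADD R2, 14 → R2=17+14=31
LOAD R2, [R0] → R2=M[112]=27
OR R5, R2 → R5=(-1)|27=-1
ADD R0, 4 → R0=112+4=116
SUB R4, 1 → R4=2-1=1
CMP R4, 0  (cmp 1,0)
JNZ top: taken
ADD R2, 14 → R2=27+14=41
LOAD R2, [R0] → R2=M[116]=4
OR R5, R2 → R5=(-1)|4=-1
ADD R0, 4 → R0=116+4=120
SUB R4, 1 → R4=1-1=0
CMP R4, 0  (cmp 0,0)
JNZ top: not taken
XOR R2, R5 → R2=4^(-1)=-5
STORE R5, [108] → M[108]=-1
halt.
Total executed instructions: 42.

42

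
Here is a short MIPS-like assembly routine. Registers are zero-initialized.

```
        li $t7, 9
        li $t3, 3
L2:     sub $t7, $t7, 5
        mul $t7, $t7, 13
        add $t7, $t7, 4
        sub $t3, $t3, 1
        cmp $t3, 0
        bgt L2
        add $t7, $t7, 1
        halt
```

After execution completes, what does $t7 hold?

$t7=9
$t3=3
$t7=9-5=4
$t7=4*13=52
$t7=52+4=56
$t3=3-1=2
cmp $t3, 0  (cmp 2,0)
bgt L2: taken
$t7=56-5=51
$t7=51*13=663
$t7=663+4=667
$t3=2-1=1
cmp $t3, 0  (cmp 1,0)
bgt L2: taken
$t7=667-5=662
$t7=662*13=8606
$t7=8606+4=8610
$t3=1-1=0
cmp $t3, 0  (cmp 0,0)
bgt L2: not taken
$t7=8610+1=8611
halt.

8611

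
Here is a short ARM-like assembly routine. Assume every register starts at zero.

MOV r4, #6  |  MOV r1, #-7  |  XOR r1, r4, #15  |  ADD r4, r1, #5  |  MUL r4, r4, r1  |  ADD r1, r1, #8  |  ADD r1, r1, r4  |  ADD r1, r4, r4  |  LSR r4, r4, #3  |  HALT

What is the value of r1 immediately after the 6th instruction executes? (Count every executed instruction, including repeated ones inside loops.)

after MOV r4, #6: r4=6
after MOV r1, #-7: r1=-7
after XOR r1, r4, #15: r1=6^15=9
after ADD r4, r1, #5: r4=9+5=14
after MUL r4, r4, r1: r4=14*9=126
after ADD r1, r1, #8: r1=9+8=17
After step 6: r1 = 17.

17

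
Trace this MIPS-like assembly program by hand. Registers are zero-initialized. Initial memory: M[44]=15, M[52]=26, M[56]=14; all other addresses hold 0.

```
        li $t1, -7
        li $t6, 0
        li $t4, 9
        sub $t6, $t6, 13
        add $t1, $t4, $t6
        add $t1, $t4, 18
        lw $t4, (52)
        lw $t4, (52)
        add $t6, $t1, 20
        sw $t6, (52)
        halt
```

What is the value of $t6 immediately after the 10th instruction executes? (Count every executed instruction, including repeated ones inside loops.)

after li $t1, -7: $t1=-7
after li $t6, 0: $t6=0
after li $t4, 9: $t4=9
after sub $t6, $t6, 13: $t6=0-13=-13
after add $t1, $t4, $t6: $t1=9+(-13)=-4
after add $t1, $t4, 18: $t1=9+18=27
after lw $t4, (52): $t4=M[52]=26
after lw $t4, (52): $t4=M[52]=26
after add $t6, $t1, 20: $t6=27+20=47
sw $t6, (52) → M[52]=47
After step 10: $t6 = 47.

47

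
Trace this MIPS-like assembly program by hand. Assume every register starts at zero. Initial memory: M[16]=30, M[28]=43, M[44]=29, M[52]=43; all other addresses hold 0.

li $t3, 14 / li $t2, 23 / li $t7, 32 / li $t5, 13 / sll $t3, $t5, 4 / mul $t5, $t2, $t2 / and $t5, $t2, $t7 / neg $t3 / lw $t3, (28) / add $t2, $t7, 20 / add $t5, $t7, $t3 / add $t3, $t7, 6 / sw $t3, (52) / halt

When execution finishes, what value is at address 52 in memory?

38

li $t3, 14 → $t3=14
li $t2, 23 → $t2=23
li $t7, 32 → $t7=32
li $t5, 13 → $t5=13
sll $t3, $t5, 4 → $t3=13<<4=208
mul $t5, $t2, $t2 → $t5=23*23=529
and $t5, $t2, $t7 → $t5=23&32=0
neg $t3 → $t3=-(208)=-208
lw $t3, (28) → $t3=M[28]=43
add $t2, $t7, 20 → $t2=32+20=52
add $t5, $t7, $t3 → $t5=32+43=75
add $t3, $t7, 6 → $t3=32+6=38
sw $t3, (52) → M[52]=38
halt.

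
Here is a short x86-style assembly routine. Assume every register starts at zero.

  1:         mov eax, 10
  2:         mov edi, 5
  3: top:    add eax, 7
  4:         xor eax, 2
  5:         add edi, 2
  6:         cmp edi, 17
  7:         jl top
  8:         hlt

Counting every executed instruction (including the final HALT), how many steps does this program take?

mov eax, 10 → eax=10
mov edi, 5 → edi=5
add eax, 7 → eax=10+7=17
xor eax, 2 → eax=17^2=19
add edi, 2 → edi=5+2=7
cmp edi, 17  (cmp 7,17)
jl top: taken
add eax, 7 → eax=19+7=26
xor eax, 2 → eax=26^2=24
add edi, 2 → edi=7+2=9
cmp edi, 17  (cmp 9,17)
jl top: taken
add eax, 7 → eax=24+7=31
xor eax, 2 → eax=31^2=29
add edi, 2 → edi=9+2=11
cmp edi, 17  (cmp 11,17)
jl top: taken
add eax, 7 → eax=29+7=36
xor eax, 2 → eax=36^2=38
add edi, 2 → edi=11+2=13
cmp edi, 17  (cmp 13,17)
jl top: taken
add eax, 7 → eax=38+7=45
xor eax, 2 → eax=45^2=47
add edi, 2 → edi=13+2=15
cmp edi, 17  (cmp 15,17)
jl top: taken
add eax, 7 → eax=47+7=54
xor eax, 2 → eax=54^2=52
add edi, 2 → edi=15+2=17
cmp edi, 17  (cmp 17,17)
jl top: not taken
halt.
Total executed instructions: 33.

33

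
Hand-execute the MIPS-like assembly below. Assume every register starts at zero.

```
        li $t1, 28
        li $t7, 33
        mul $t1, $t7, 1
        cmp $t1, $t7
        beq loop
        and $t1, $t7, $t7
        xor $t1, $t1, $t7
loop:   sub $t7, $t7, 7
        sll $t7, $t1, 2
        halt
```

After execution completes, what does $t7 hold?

132

after li $t1, 28: $t1=28
after li $t7, 33: $t7=33
after mul $t1, $t7, 1: $t1=33*1=33
cmp $t1, $t7  (cmp 33,33)
beq loop: taken
after sub $t7, $t7, 7: $t7=33-7=26
after sll $t7, $t1, 2: $t7=33<<2=132
halt.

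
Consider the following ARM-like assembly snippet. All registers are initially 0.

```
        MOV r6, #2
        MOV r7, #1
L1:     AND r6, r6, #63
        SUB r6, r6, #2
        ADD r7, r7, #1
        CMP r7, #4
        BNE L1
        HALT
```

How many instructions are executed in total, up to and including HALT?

18

after MOV r6, #2: r6=2
after MOV r7, #1: r7=1
after AND r6, r6, #63: r6=2&63=2
after SUB r6, r6, #2: r6=2-2=0
after ADD r7, r7, #1: r7=1+1=2
CMP r7, #4  (cmp 2,4)
BNE L1: taken
after AND r6, r6, #63: r6=0&63=0
after SUB r6, r6, #2: r6=0-2=-2
after ADD r7, r7, #1: r7=2+1=3
CMP r7, #4  (cmp 3,4)
BNE L1: taken
after AND r6, r6, #63: r6=(-2)&63=62
after SUB r6, r6, #2: r6=62-2=60
after ADD r7, r7, #1: r7=3+1=4
CMP r7, #4  (cmp 4,4)
BNE L1: not taken
halt.
Total executed instructions: 18.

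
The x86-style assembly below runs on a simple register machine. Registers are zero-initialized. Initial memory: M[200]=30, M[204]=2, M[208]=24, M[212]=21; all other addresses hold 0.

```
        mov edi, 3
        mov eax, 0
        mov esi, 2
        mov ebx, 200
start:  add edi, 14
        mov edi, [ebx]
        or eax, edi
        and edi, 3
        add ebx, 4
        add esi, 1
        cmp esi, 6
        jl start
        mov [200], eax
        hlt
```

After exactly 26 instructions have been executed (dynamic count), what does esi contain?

5

after mov edi, 3: edi=3
after mov eax, 0: eax=0
after mov esi, 2: esi=2
after mov ebx, 200: ebx=200
after add edi, 14: edi=3+14=17
after mov edi, [ebx]: edi=M[200]=30
after or eax, edi: eax=0|30=30
after and edi, 3: edi=30&3=2
after add ebx, 4: ebx=200+4=204
after add esi, 1: esi=2+1=3
cmp esi, 6  (cmp 3,6)
jl start: taken
after add edi, 14: edi=2+14=16
after mov edi, [ebx]: edi=M[204]=2
after or eax, edi: eax=30|2=30
after and edi, 3: edi=2&3=2
after add ebx, 4: ebx=204+4=208
after add esi, 1: esi=3+1=4
cmp esi, 6  (cmp 4,6)
jl start: taken
after add edi, 14: edi=2+14=16
after mov edi, [ebx]: edi=M[208]=24
after or eax, edi: eax=30|24=30
after and edi, 3: edi=24&3=0
after add ebx, 4: ebx=208+4=212
after add esi, 1: esi=4+1=5
After step 26: esi = 5.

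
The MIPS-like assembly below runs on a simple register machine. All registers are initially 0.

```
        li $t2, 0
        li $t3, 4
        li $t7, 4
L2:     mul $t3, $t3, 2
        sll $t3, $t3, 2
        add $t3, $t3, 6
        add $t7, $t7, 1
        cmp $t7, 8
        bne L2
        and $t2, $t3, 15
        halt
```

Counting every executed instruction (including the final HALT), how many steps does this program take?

29

li $t2, 0 → $t2=0
li $t3, 4 → $t3=4
li $t7, 4 → $t7=4
mul $t3, $t3, 2 → $t3=4*2=8
sll $t3, $t3, 2 → $t3=8<<2=32
add $t3, $t3, 6 → $t3=32+6=38
add $t7, $t7, 1 → $t7=4+1=5
cmp $t7, 8  (cmp 5,8)
bne L2: taken
mul $t3, $t3, 2 → $t3=38*2=76
sll $t3, $t3, 2 → $t3=76<<2=304
add $t3, $t3, 6 → $t3=304+6=310
add $t7, $t7, 1 → $t7=5+1=6
cmp $t7, 8  (cmp 6,8)
bne L2: taken
mul $t3, $t3, 2 → $t3=310*2=620
sll $t3, $t3, 2 → $t3=620<<2=2480
add $t3, $t3, 6 → $t3=2480+6=2486
add $t7, $t7, 1 → $t7=6+1=7
cmp $t7, 8  (cmp 7,8)
bne L2: taken
mul $t3, $t3, 2 → $t3=2486*2=4972
sll $t3, $t3, 2 → $t3=4972<<2=19888
add $t3, $t3, 6 → $t3=19888+6=19894
add $t7, $t7, 1 → $t7=7+1=8
cmp $t7, 8  (cmp 8,8)
bne L2: not taken
and $t2, $t3, 15 → $t2=19894&15=6
halt.
Total executed instructions: 29.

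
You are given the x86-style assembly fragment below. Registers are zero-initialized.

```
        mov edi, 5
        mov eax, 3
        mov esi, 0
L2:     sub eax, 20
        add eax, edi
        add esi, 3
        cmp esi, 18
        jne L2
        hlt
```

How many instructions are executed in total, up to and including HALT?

edi=5
eax=3
esi=0
eax=3-20=-17
eax=(-17)+5=-12
esi=0+3=3
cmp esi, 18  (cmp 3,18)
jne L2: taken
eax=(-12)-20=-32
eax=(-32)+5=-27
esi=3+3=6
cmp esi, 18  (cmp 6,18)
jne L2: taken
eax=(-27)-20=-47
eax=(-47)+5=-42
esi=6+3=9
cmp esi, 18  (cmp 9,18)
jne L2: taken
eax=(-42)-20=-62
eax=(-62)+5=-57
esi=9+3=12
cmp esi, 18  (cmp 12,18)
jne L2: taken
eax=(-57)-20=-77
eax=(-77)+5=-72
esi=12+3=15
cmp esi, 18  (cmp 15,18)
jne L2: taken
eax=(-72)-20=-92
eax=(-92)+5=-87
esi=15+3=18
cmp esi, 18  (cmp 18,18)
jne L2: not taken
halt.
Total executed instructions: 34.

34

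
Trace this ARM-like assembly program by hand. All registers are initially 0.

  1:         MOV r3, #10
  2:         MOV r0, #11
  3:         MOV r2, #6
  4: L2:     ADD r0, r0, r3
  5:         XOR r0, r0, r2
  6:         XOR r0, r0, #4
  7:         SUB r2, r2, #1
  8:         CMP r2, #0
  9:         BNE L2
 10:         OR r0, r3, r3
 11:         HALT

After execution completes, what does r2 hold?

r3=10
r0=11
r2=6
r0=11+10=21
r0=21^6=19
r0=19^4=23
r2=6-1=5
CMP r2, #0  (cmp 5,0)
BNE L2: taken
r0=23+10=33
r0=33^5=36
r0=36^4=32
r2=5-1=4
CMP r2, #0  (cmp 4,0)
BNE L2: taken
r0=32+10=42
r0=42^4=46
r0=46^4=42
r2=4-1=3
CMP r2, #0  (cmp 3,0)
BNE L2: taken
r0=42+10=52
r0=52^3=55
r0=55^4=51
r2=3-1=2
CMP r2, #0  (cmp 2,0)
BNE L2: taken
r0=51+10=61
r0=61^2=63
r0=63^4=59
r2=2-1=1
CMP r2, #0  (cmp 1,0)
BNE L2: taken
r0=59+10=69
r0=69^1=68
r0=68^4=64
r2=1-1=0
CMP r2, #0  (cmp 0,0)
BNE L2: not taken
r0=10|10=10
halt.

0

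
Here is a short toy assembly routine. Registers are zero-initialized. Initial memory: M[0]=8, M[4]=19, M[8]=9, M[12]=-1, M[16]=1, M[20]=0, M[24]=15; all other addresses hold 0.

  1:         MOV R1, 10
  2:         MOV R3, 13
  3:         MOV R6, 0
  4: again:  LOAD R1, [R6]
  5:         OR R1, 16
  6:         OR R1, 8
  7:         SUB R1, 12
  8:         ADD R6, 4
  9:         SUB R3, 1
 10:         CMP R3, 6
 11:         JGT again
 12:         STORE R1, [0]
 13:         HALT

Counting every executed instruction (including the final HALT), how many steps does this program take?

61

R1=10
R3=13
R6=0
R1=M[0]=8
R1=8|16=24
R1=24|8=24
R1=24-12=12
R6=0+4=4
R3=13-1=12
CMP R3, 6  (cmp 12,6)
JGT again: taken
R1=M[4]=19
R1=19|16=19
R1=19|8=27
R1=27-12=15
R6=4+4=8
R3=12-1=11
CMP R3, 6  (cmp 11,6)
JGT again: taken
R1=M[8]=9
R1=9|16=25
R1=25|8=25
R1=25-12=13
R6=8+4=12
R3=11-1=10
CMP R3, 6  (cmp 10,6)
JGT again: taken
R1=M[12]=-1
R1=(-1)|16=-1
R1=(-1)|8=-1
R1=(-1)-12=-13
R6=12+4=16
R3=10-1=9
CMP R3, 6  (cmp 9,6)
JGT again: taken
R1=M[16]=1
R1=1|16=17
R1=17|8=25
R1=25-12=13
R6=16+4=20
R3=9-1=8
CMP R3, 6  (cmp 8,6)
JGT again: taken
R1=M[20]=0
R1=0|16=16
R1=16|8=24
R1=24-12=12
R6=20+4=24
R3=8-1=7
CMP R3, 6  (cmp 7,6)
JGT again: taken
R1=M[24]=15
R1=15|16=31
R1=31|8=31
R1=31-12=19
R6=24+4=28
R3=7-1=6
CMP R3, 6  (cmp 6,6)
JGT again: not taken
STORE R1, [0] → M[0]=19
halt.
Total executed instructions: 61.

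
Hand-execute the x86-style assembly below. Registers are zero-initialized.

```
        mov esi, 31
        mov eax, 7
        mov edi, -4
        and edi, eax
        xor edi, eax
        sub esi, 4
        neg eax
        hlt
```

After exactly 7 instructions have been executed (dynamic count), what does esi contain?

esi=31
eax=7
edi=-4
edi=(-4)&7=4
edi=4^7=3
esi=31-4=27
eax=-(7)=-7
After step 7: esi = 27.

27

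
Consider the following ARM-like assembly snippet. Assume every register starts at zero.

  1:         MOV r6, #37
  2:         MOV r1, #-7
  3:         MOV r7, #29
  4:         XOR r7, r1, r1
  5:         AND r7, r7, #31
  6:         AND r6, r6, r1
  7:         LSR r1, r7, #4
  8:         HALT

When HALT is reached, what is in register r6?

after MOV r6, #37: r6=37
after MOV r1, #-7: r1=-7
after MOV r7, #29: r7=29
after XOR r7, r1, r1: r7=(-7)^(-7)=0
after AND r7, r7, #31: r7=0&31=0
after AND r6, r6, r1: r6=37&(-7)=33
after LSR r1, r7, #4: r1=0>>4=0
halt.

33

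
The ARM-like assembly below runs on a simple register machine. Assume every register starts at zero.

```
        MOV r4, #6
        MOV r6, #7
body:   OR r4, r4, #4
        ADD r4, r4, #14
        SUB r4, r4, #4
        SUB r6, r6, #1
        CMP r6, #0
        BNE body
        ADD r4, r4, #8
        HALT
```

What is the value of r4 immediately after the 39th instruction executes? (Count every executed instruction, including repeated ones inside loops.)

78

r4=6
r6=7
r4=6|4=6
r4=6+14=20
r4=20-4=16
r6=7-1=6
CMP r6, #0  (cmp 6,0)
BNE body: taken
r4=16|4=20
r4=20+14=34
r4=34-4=30
r6=6-1=5
CMP r6, #0  (cmp 5,0)
BNE body: taken
r4=30|4=30
r4=30+14=44
r4=44-4=40
r6=5-1=4
CMP r6, #0  (cmp 4,0)
BNE body: taken
r4=40|4=44
r4=44+14=58
r4=58-4=54
r6=4-1=3
CMP r6, #0  (cmp 3,0)
BNE body: taken
r4=54|4=54
r4=54+14=68
r4=68-4=64
r6=3-1=2
CMP r6, #0  (cmp 2,0)
BNE body: taken
r4=64|4=68
r4=68+14=82
r4=82-4=78
r6=2-1=1
CMP r6, #0  (cmp 1,0)
BNE body: taken
r4=78|4=78
After step 39: r4 = 78.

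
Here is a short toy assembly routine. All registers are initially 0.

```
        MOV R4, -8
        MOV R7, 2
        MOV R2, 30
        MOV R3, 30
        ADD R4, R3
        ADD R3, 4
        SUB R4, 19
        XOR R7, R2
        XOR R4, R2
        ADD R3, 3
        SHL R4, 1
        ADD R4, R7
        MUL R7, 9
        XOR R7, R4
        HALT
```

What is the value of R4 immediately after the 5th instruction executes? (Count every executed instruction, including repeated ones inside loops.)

22

MOV R4, -8 → R4=-8
MOV R7, 2 → R7=2
MOV R2, 30 → R2=30
MOV R3, 30 → R3=30
ADD R4, R3 → R4=(-8)+30=22
After step 5: R4 = 22.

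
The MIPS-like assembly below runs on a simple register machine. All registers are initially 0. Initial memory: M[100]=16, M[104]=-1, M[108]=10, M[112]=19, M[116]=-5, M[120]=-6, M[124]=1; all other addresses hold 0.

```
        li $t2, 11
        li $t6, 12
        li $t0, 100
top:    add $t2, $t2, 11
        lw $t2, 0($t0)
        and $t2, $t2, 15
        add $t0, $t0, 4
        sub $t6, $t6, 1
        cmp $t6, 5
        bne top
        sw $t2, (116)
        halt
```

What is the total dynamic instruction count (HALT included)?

after li $t2, 11: $t2=11
after li $t6, 12: $t6=12
after li $t0, 100: $t0=100
after add $t2, $t2, 11: $t2=11+11=22
after lw $t2, 0($t0): $t2=M[100]=16
after and $t2, $t2, 15: $t2=16&15=0
after add $t0, $t0, 4: $t0=100+4=104
after sub $t6, $t6, 1: $t6=12-1=11
cmp $t6, 5  (cmp 11,5)
bne top: taken
after add $t2, $t2, 11: $t2=0+11=11
after lw $t2, 0($t0): $t2=M[104]=-1
after and $t2, $t2, 15: $t2=(-1)&15=15
after add $t0, $t0, 4: $t0=104+4=108
after sub $t6, $t6, 1: $t6=11-1=10
cmp $t6, 5  (cmp 10,5)
bne top: taken
after add $t2, $t2, 11: $t2=15+11=26
after lw $t2, 0($t0): $t2=M[108]=10
after and $t2, $t2, 15: $t2=10&15=10
after add $t0, $t0, 4: $t0=108+4=112
after sub $t6, $t6, 1: $t6=10-1=9
cmp $t6, 5  (cmp 9,5)
bne top: taken
after add $t2, $t2, 11: $t2=10+11=21
after lw $t2, 0($t0): $t2=M[112]=19
after and $t2, $t2, 15: $t2=19&15=3
after add $t0, $t0, 4: $t0=112+4=116
after sub $t6, $t6, 1: $t6=9-1=8
cmp $t6, 5  (cmp 8,5)
bne top: taken
after add $t2, $t2, 11: $t2=3+11=14
after lw $t2, 0($t0): $t2=M[116]=-5
after and $t2, $t2, 15: $t2=(-5)&15=11
after add $t0, $t0, 4: $t0=116+4=120
after sub $t6, $t6, 1: $t6=8-1=7
cmp $t6, 5  (cmp 7,5)
bne top: taken
after add $t2, $t2, 11: $t2=11+11=22
after lw $t2, 0($t0): $t2=M[120]=-6
after and $t2, $t2, 15: $t2=(-6)&15=10
after add $t0, $t0, 4: $t0=120+4=124
after sub $t6, $t6, 1: $t6=7-1=6
cmp $t6, 5  (cmp 6,5)
bne top: taken
after add $t2, $t2, 11: $t2=10+11=21
after lw $t2, 0($t0): $t2=M[124]=1
after and $t2, $t2, 15: $t2=1&15=1
after add $t0, $t0, 4: $t0=124+4=128
after sub $t6, $t6, 1: $t6=6-1=5
cmp $t6, 5  (cmp 5,5)
bne top: not taken
sw $t2, (116) → M[116]=1
halt.
Total executed instructions: 54.

54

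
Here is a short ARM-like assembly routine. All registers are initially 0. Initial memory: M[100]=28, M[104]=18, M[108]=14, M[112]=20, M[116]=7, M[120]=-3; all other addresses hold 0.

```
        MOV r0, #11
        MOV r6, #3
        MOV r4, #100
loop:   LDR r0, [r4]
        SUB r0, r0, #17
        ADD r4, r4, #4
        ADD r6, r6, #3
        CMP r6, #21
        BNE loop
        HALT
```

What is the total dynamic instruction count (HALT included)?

40

after MOV r0, #11: r0=11
after MOV r6, #3: r6=3
after MOV r4, #100: r4=100
after LDR r0, [r4]: r0=M[100]=28
after SUB r0, r0, #17: r0=28-17=11
after ADD r4, r4, #4: r4=100+4=104
after ADD r6, r6, #3: r6=3+3=6
CMP r6, #21  (cmp 6,21)
BNE loop: taken
after LDR r0, [r4]: r0=M[104]=18
after SUB r0, r0, #17: r0=18-17=1
after ADD r4, r4, #4: r4=104+4=108
after ADD r6, r6, #3: r6=6+3=9
CMP r6, #21  (cmp 9,21)
BNE loop: taken
after LDR r0, [r4]: r0=M[108]=14
after SUB r0, r0, #17: r0=14-17=-3
after ADD r4, r4, #4: r4=108+4=112
after ADD r6, r6, #3: r6=9+3=12
CMP r6, #21  (cmp 12,21)
BNE loop: taken
after LDR r0, [r4]: r0=M[112]=20
after SUB r0, r0, #17: r0=20-17=3
after ADD r4, r4, #4: r4=112+4=116
after ADD r6, r6, #3: r6=12+3=15
CMP r6, #21  (cmp 15,21)
BNE loop: taken
after LDR r0, [r4]: r0=M[116]=7
after SUB r0, r0, #17: r0=7-17=-10
after ADD r4, r4, #4: r4=116+4=120
after ADD r6, r6, #3: r6=15+3=18
CMP r6, #21  (cmp 18,21)
BNE loop: taken
after LDR r0, [r4]: r0=M[120]=-3
after SUB r0, r0, #17: r0=(-3)-17=-20
after ADD r4, r4, #4: r4=120+4=124
after ADD r6, r6, #3: r6=18+3=21
CMP r6, #21  (cmp 21,21)
BNE loop: not taken
halt.
Total executed instructions: 40.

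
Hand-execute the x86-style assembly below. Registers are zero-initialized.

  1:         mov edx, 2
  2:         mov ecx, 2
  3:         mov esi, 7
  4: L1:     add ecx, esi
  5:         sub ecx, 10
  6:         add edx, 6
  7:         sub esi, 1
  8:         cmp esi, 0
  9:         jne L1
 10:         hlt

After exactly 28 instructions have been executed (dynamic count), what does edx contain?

edx=2
ecx=2
esi=7
ecx=2+7=9
ecx=9-10=-1
edx=2+6=8
esi=7-1=6
cmp esi, 0  (cmp 6,0)
jne L1: taken
ecx=(-1)+6=5
ecx=5-10=-5
edx=8+6=14
esi=6-1=5
cmp esi, 0  (cmp 5,0)
jne L1: taken
ecx=(-5)+5=0
ecx=0-10=-10
edx=14+6=20
esi=5-1=4
cmp esi, 0  (cmp 4,0)
jne L1: taken
ecx=(-10)+4=-6
ecx=(-6)-10=-16
edx=20+6=26
esi=4-1=3
cmp esi, 0  (cmp 3,0)
jne L1: taken
ecx=(-16)+3=-13
After step 28: edx = 26.

26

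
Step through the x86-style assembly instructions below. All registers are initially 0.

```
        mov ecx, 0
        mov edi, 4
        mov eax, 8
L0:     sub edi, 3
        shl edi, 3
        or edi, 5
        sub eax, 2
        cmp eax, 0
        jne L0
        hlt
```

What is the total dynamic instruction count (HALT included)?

28

ecx=0
edi=4
eax=8
edi=4-3=1
edi=1<<3=8
edi=8|5=13
eax=8-2=6
cmp eax, 0  (cmp 6,0)
jne L0: taken
edi=13-3=10
edi=10<<3=80
edi=80|5=85
eax=6-2=4
cmp eax, 0  (cmp 4,0)
jne L0: taken
edi=85-3=82
edi=82<<3=656
edi=656|5=661
eax=4-2=2
cmp eax, 0  (cmp 2,0)
jne L0: taken
edi=661-3=658
edi=658<<3=5264
edi=5264|5=5269
eax=2-2=0
cmp eax, 0  (cmp 0,0)
jne L0: not taken
halt.
Total executed instructions: 28.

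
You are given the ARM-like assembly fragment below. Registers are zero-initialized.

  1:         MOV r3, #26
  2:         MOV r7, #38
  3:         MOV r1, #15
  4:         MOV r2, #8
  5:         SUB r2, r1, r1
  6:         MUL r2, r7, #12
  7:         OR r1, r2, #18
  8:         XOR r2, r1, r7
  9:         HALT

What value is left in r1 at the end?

MOV r3, #26 → r3=26
MOV r7, #38 → r7=38
MOV r1, #15 → r1=15
MOV r2, #8 → r2=8
SUB r2, r1, r1 → r2=15-15=0
MUL r2, r7, #12 → r2=38*12=456
OR r1, r2, #18 → r1=456|18=474
XOR r2, r1, r7 → r2=474^38=508
halt.

474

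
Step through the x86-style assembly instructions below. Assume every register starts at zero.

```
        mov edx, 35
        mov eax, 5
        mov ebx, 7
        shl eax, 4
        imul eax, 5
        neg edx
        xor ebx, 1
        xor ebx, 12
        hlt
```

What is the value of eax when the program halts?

400

after mov edx, 35: edx=35
after mov eax, 5: eax=5
after mov ebx, 7: ebx=7
after shl eax, 4: eax=5<<4=80
after imul eax, 5: eax=80*5=400
after neg edx: edx=-(35)=-35
after xor ebx, 1: ebx=7^1=6
after xor ebx, 12: ebx=6^12=10
halt.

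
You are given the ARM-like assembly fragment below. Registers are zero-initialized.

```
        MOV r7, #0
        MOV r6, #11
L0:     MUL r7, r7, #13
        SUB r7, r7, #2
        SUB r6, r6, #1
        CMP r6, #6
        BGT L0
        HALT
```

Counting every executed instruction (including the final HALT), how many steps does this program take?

after MOV r7, #0: r7=0
after MOV r6, #11: r6=11
after MUL r7, r7, #13: r7=0*13=0
after SUB r7, r7, #2: r7=0-2=-2
after SUB r6, r6, #1: r6=11-1=10
CMP r6, #6  (cmp 10,6)
BGT L0: taken
after MUL r7, r7, #13: r7=(-2)*13=-26
after SUB r7, r7, #2: r7=(-26)-2=-28
after SUB r6, r6, #1: r6=10-1=9
CMP r6, #6  (cmp 9,6)
BGT L0: taken
after MUL r7, r7, #13: r7=(-28)*13=-364
after SUB r7, r7, #2: r7=(-364)-2=-366
after SUB r6, r6, #1: r6=9-1=8
CMP r6, #6  (cmp 8,6)
BGT L0: taken
after MUL r7, r7, #13: r7=(-366)*13=-4758
after SUB r7, r7, #2: r7=(-4758)-2=-4760
after SUB r6, r6, #1: r6=8-1=7
CMP r6, #6  (cmp 7,6)
BGT L0: taken
after MUL r7, r7, #13: r7=(-4760)*13=-61880
after SUB r7, r7, #2: r7=(-61880)-2=-61882
after SUB r6, r6, #1: r6=7-1=6
CMP r6, #6  (cmp 6,6)
BGT L0: not taken
halt.
Total executed instructions: 28.

28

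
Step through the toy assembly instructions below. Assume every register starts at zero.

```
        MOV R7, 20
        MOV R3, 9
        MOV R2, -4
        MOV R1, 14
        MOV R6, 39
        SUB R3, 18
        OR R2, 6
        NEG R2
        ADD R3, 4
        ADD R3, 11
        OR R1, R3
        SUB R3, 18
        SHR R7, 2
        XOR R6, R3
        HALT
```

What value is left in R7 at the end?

after MOV R7, 20: R7=20
after MOV R3, 9: R3=9
after MOV R2, -4: R2=-4
after MOV R1, 14: R1=14
after MOV R6, 39: R6=39
after SUB R3, 18: R3=9-18=-9
after OR R2, 6: R2=(-4)|6=-2
after NEG R2: R2=-(-2)=2
after ADD R3, 4: R3=(-9)+4=-5
after ADD R3, 11: R3=(-5)+11=6
after OR R1, R3: R1=14|6=14
after SUB R3, 18: R3=6-18=-12
after SHR R7, 2: R7=20>>2=5
after XOR R6, R3: R6=39^(-12)=-45
halt.

5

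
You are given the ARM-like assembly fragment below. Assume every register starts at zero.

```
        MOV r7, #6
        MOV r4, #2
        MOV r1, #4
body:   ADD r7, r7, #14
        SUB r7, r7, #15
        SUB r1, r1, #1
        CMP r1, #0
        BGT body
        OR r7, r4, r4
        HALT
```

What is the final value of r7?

2

r7=6
r4=2
r1=4
r7=6+14=20
r7=20-15=5
r1=4-1=3
CMP r1, #0  (cmp 3,0)
BGT body: taken
r7=5+14=19
r7=19-15=4
r1=3-1=2
CMP r1, #0  (cmp 2,0)
BGT body: taken
r7=4+14=18
r7=18-15=3
r1=2-1=1
CMP r1, #0  (cmp 1,0)
BGT body: taken
r7=3+14=17
r7=17-15=2
r1=1-1=0
CMP r1, #0  (cmp 0,0)
BGT body: not taken
r7=2|2=2
halt.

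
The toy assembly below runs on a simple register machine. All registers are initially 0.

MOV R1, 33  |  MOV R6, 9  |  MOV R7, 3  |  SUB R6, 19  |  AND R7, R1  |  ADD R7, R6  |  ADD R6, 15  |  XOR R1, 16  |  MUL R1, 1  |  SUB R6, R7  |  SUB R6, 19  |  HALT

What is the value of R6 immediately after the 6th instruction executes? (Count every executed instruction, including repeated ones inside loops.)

-10

after MOV R1, 33: R1=33
after MOV R6, 9: R6=9
after MOV R7, 3: R7=3
after SUB R6, 19: R6=9-19=-10
after AND R7, R1: R7=3&33=1
after ADD R7, R6: R7=1+(-10)=-9
After step 6: R6 = -10.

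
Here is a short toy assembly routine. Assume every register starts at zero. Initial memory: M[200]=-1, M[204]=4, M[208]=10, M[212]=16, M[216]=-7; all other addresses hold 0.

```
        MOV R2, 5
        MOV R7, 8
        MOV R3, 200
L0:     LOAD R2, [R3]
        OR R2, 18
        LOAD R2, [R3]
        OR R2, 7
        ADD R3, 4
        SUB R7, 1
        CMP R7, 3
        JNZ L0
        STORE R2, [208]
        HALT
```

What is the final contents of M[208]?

-1

MOV R2, 5 → R2=5
MOV R7, 8 → R7=8
MOV R3, 200 → R3=200
LOAD R2, [R3] → R2=M[200]=-1
OR R2, 18 → R2=(-1)|18=-1
LOAD R2, [R3] → R2=M[200]=-1
OR R2, 7 → R2=(-1)|7=-1
ADD R3, 4 → R3=200+4=204
SUB R7, 1 → R7=8-1=7
CMP R7, 3  (cmp 7,3)
JNZ L0: taken
LOAD R2, [R3] → R2=M[204]=4
OR R2, 18 → R2=4|18=22
LOAD R2, [R3] → R2=M[204]=4
OR R2, 7 → R2=4|7=7
ADD R3, 4 → R3=204+4=208
SUB R7, 1 → R7=7-1=6
CMP R7, 3  (cmp 6,3)
JNZ L0: taken
LOAD R2, [R3] → R2=M[208]=10
OR R2, 18 → R2=10|18=26
LOAD R2, [R3] → R2=M[208]=10
OR R2, 7 → R2=10|7=15
ADD R3, 4 → R3=208+4=212
SUB R7, 1 → R7=6-1=5
CMP R7, 3  (cmp 5,3)
JNZ L0: taken
LOAD R2, [R3] → R2=M[212]=16
OR R2, 18 → R2=16|18=18
LOAD R2, [R3] → R2=M[212]=16
OR R2, 7 → R2=16|7=23
ADD R3, 4 → R3=212+4=216
SUB R7, 1 → R7=5-1=4
CMP R7, 3  (cmp 4,3)
JNZ L0: taken
LOAD R2, [R3] → R2=M[216]=-7
OR R2, 18 → R2=(-7)|18=-5
LOAD R2, [R3] → R2=M[216]=-7
OR R2, 7 → R2=(-7)|7=-1
ADD R3, 4 → R3=216+4=220
SUB R7, 1 → R7=4-1=3
CMP R7, 3  (cmp 3,3)
JNZ L0: not taken
STORE R2, [208] → M[208]=-1
halt.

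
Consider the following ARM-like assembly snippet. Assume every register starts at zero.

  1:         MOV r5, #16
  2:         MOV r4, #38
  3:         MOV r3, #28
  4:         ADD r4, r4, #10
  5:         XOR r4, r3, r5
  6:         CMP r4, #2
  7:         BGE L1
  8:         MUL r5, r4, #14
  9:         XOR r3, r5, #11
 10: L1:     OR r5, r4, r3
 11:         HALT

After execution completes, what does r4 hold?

12

r5=16
r4=38
r3=28
r4=38+10=48
r4=28^16=12
CMP r4, #2  (cmp 12,2)
BGE L1: taken
r5=12|28=28
halt.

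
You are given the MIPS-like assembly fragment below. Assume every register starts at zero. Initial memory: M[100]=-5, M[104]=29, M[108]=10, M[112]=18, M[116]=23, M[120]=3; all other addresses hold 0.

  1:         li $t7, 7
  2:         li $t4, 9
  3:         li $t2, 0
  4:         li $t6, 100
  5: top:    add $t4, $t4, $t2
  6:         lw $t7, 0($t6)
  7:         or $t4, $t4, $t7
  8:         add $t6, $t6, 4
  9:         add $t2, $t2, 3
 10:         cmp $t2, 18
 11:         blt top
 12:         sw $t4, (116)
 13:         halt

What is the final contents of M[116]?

$t7=7
$t4=9
$t2=0
$t6=100
$t4=9+0=9
$t7=M[100]=-5
$t4=9|(-5)=-5
$t6=100+4=104
$t2=0+3=3
cmp $t2, 18  (cmp 3,18)
blt top: taken
$t4=(-5)+3=-2
$t7=M[104]=29
$t4=(-2)|29=-1
$t6=104+4=108
$t2=3+3=6
cmp $t2, 18  (cmp 6,18)
blt top: taken
$t4=(-1)+6=5
$t7=M[108]=10
$t4=5|10=15
$t6=108+4=112
$t2=6+3=9
cmp $t2, 18  (cmp 9,18)
blt top: taken
$t4=15+9=24
$t7=M[112]=18
$t4=24|18=26
$t6=112+4=116
$t2=9+3=12
cmp $t2, 18  (cmp 12,18)
blt top: taken
$t4=26+12=38
$t7=M[116]=23
$t4=38|23=55
$t6=116+4=120
$t2=12+3=15
cmp $t2, 18  (cmp 15,18)
blt top: taken
$t4=55+15=70
$t7=M[120]=3
$t4=70|3=71
$t6=120+4=124
$t2=15+3=18
cmp $t2, 18  (cmp 18,18)
blt top: not taken
sw $t4, (116) → M[116]=71
halt.

71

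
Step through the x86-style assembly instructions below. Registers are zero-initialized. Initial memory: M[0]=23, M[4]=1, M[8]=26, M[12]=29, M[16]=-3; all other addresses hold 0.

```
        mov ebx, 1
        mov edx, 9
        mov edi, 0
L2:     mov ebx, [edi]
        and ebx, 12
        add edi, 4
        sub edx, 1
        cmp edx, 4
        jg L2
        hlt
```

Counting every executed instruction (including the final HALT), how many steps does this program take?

mov ebx, 1 → ebx=1
mov edx, 9 → edx=9
mov edi, 0 → edi=0
mov ebx, [edi] → ebx=M[0]=23
and ebx, 12 → ebx=23&12=4
add edi, 4 → edi=0+4=4
sub edx, 1 → edx=9-1=8
cmp edx, 4  (cmp 8,4)
jg L2: taken
mov ebx, [edi] → ebx=M[4]=1
and ebx, 12 → ebx=1&12=0
add edi, 4 → edi=4+4=8
sub edx, 1 → edx=8-1=7
cmp edx, 4  (cmp 7,4)
jg L2: taken
mov ebx, [edi] → ebx=M[8]=26
and ebx, 12 → ebx=26&12=8
add edi, 4 → edi=8+4=12
sub edx, 1 → edx=7-1=6
cmp edx, 4  (cmp 6,4)
jg L2: taken
mov ebx, [edi] → ebx=M[12]=29
and ebx, 12 → ebx=29&12=12
add edi, 4 → edi=12+4=16
sub edx, 1 → edx=6-1=5
cmp edx, 4  (cmp 5,4)
jg L2: taken
mov ebx, [edi] → ebx=M[16]=-3
and ebx, 12 → ebx=(-3)&12=12
add edi, 4 → edi=16+4=20
sub edx, 1 → edx=5-1=4
cmp edx, 4  (cmp 4,4)
jg L2: not taken
halt.
Total executed instructions: 34.

34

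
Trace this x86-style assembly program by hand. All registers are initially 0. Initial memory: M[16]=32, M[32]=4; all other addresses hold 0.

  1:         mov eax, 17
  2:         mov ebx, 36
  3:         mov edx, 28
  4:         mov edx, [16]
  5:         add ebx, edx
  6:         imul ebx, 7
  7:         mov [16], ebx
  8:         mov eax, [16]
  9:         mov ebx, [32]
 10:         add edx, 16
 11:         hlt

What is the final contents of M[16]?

mov eax, 17 → eax=17
mov ebx, 36 → ebx=36
mov edx, 28 → edx=28
mov edx, [16] → edx=M[16]=32
add ebx, edx → ebx=36+32=68
imul ebx, 7 → ebx=68*7=476
mov [16], ebx → M[16]=476
mov eax, [16] → eax=M[16]=476
mov ebx, [32] → ebx=M[32]=4
add edx, 16 → edx=32+16=48
halt.

476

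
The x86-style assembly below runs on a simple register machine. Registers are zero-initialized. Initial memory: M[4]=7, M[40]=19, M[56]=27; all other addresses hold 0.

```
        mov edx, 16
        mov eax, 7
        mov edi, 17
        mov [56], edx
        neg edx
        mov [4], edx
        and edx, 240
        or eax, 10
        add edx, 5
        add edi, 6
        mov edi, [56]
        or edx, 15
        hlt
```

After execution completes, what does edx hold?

255

mov edx, 16 → edx=16
mov eax, 7 → eax=7
mov edi, 17 → edi=17
mov [56], edx → M[56]=16
neg edx → edx=-(16)=-16
mov [4], edx → M[4]=-16
and edx, 240 → edx=(-16)&240=240
or eax, 10 → eax=7|10=15
add edx, 5 → edx=240+5=245
add edi, 6 → edi=17+6=23
mov edi, [56] → edi=M[56]=16
or edx, 15 → edx=245|15=255
halt.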